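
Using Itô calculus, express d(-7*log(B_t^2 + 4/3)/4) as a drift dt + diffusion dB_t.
d(-7*log(B_t^2 + 4/3)/4) = (21*(3*B_t^2 - 4)/(4*(3*B_t^2 + 4)^2)) dt + (-21*B_t/(6*B_t^2 + 8)) dB_t

Itô's formula for f(B_t) gives d f(B_t) = f'(B_t) dB_t + (1/2) f''(B_t) dt. Compute derivatives of f(x) = -7*log(x^2 + 4/3)/4:
  f'(x)  = -21*x/(6*x^2 + 8)
  f''(x) = 21*(3*x^2 - 4)/(2*(3*x^2 + 4)^2)
Substitute x = B_t and multiply the f'' term by 1/2:
  drift     = (1/2) * (21*(3*x^2 - 4)/(2*(3*x^2 + 4)^2)) evaluated at B_t = 21*(3*B_t^2 - 4)/(4*(3*B_t^2 + 4)^2)
  diffusion = (-21*x/(6*x^2 + 8)) evaluated at B_t = -21*B_t/(6*B_t^2 + 8)
Therefore d(-7*log(B_t^2 + 4/3)/4) = (21*(3*B_t^2 - 4)/(4*(3*B_t^2 + 4)^2)) dt + (-21*B_t/(6*B_t^2 + 8)) dB_t.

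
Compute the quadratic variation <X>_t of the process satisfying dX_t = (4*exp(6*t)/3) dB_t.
<X>_t = 4*exp(12*t)/27 - 4/27

For an Itô process dX_t = a(t) dt + b(t) dB_t, the quadratic variation is <X>_t = int_0^t b(s)^2 ds (the drift term does not contribute). Here b(s) = 4*exp(6*s)/3, so
  b(s)^2 = 16*exp(12*s)/9.
Integrating from 0 to t:
  <X>_t = int_0^t (16*exp(12*s)/9) ds = 4*exp(12*t)/27 - 4/27.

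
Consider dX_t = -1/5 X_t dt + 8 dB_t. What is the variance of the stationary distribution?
lim Var(X_t) = 160

The OU SDE dX = -theta X dt + sigma dB admits the integrating factor exp(theta t): d(exp(theta t) X_t) = sigma exp(theta t) dB_t. Integrating from 0 to t gives X_t = x_0 * exp(-theta t) + sigma * int_0^t exp(-theta (t-s)) dB_s for any initial x_0. The Itô integral has variance (by the Itô isometry) sigma^2 * int_0^t exp(-2 theta (t - s)) ds = sigma^2 * (1 - exp(-2 theta t)) / (2 theta), independent of x_0.
With theta = 1/5, sigma = 8:
  Var(X_t) = (8)^2 * (1 - exp(-2*1/5 t)) / (2 * 1/5) = 160 - 160*exp(-2*t/5).
As t -> infinity, exp(-2*1/5 t) -> 0, so the stationary variance is sigma^2 / (2 theta) = 160.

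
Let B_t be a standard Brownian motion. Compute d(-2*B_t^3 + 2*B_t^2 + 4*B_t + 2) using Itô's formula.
d(-2*B_t^3 + 2*B_t^2 + 4*B_t + 2) = (2 - 6*B_t) dt + (-6*B_t^2 + 4*B_t + 4) dB_t

Itô's formula for f(B_t) gives d f(B_t) = f'(B_t) dB_t + (1/2) f''(B_t) dt. Compute derivatives of f(x) = -2*x^3 + 2*x^2 + 4*x + 2:
  f'(x)  = -6*x^2 + 4*x + 4
  f''(x) = 4 - 12*x
Substitute x = B_t and multiply the f'' term by 1/2:
  drift     = (1/2) * (4 - 12*x) evaluated at B_t = 2 - 6*B_t
  diffusion = (-6*x^2 + 4*x + 4) evaluated at B_t = -6*B_t^2 + 4*B_t + 4
Therefore d(-2*B_t^3 + 2*B_t^2 + 4*B_t + 2) = (2 - 6*B_t) dt + (-6*B_t^2 + 4*B_t + 4) dB_t.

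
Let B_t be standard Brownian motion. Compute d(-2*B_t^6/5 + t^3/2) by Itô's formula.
d(-2*B_t^6/5 + t^3/2) = (-6*B_t^4 + 3*t^2/2) dt + (-12*B_t^5/5) dB_t

Itô's formula for f(t, x): d f(t, B_t) = (f_t + (1/2) f_xx) dt + f_x dB_t. Compute partials of f(t, x) = t^3/2 - 2*x^6/5:
  f_t(t,x)  = 3*t^2/2
  f_x(t,x)  = -12*x^5/5
  f_xx(t,x) = -12*x^4
Assemble drift = f_t + (1/2) f_xx = 3*t^2/2 - 6*x^4 and diffusion = f_x = -12*x^5/5. Substituting x = B_t:
  d(-2*B_t^6/5 + t^3/2) = (-6*B_t^4 + 3*t^2/2) dt + (-12*B_t^5/5) dB_t.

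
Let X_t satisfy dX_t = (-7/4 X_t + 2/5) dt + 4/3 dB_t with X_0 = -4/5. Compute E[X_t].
E[X_t] = 8/35 - 36*exp(-7*t/4)/35

Taking expectations and using E[dB_t] = 0, the mean m(t) = E[X_t] satisfies the ODE m'(t) = a m(t) + b with m(0) = x_0. With a = -7/4, b = 2/5, x_0 = -4/5, the solution is
  m(t) = x_0 * exp(a t) + (b/a) * (exp(a t) - 1)
       = (-4/5) * exp((-7/4) t) + ((2/5)/(-7/4)) * (exp((-7/4) t) - 1)
       = 8/35 - 36*exp(-7*t/4)/35.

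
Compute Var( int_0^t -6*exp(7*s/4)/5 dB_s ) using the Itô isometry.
Var = 72*exp(7*t/2)/175 - 72/175

The Itô integral of a deterministic integrand f(s) has mean 0 because each increment f(s) * (B_{s+ds} - B_s) has mean 0. By the Itô isometry:
  Var( int_0^t f(s) dB_s ) = E[ (int_0^t f(s) dB_s)^2 ] = int_0^t f(s)^2 ds.
Here f(s) = -6*exp(7*s/4)/5, so f(s)^2 = 36*exp(7*s/2)/25. Integrate:
  int_0^t (36*exp(7*s/2)/25) ds = 72*exp(7*t/2)/175 - 72/175.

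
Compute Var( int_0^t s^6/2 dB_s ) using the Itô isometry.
Var = t^13/52

The Itô integral of a deterministic integrand f(s) has mean 0 because each increment f(s) * (B_{s+ds} - B_s) has mean 0. By the Itô isometry:
  Var( int_0^t f(s) dB_s ) = E[ (int_0^t f(s) dB_s)^2 ] = int_0^t f(s)^2 ds.
Here f(s) = s^6/2, so f(s)^2 = s^12/4. Integrate:
  int_0^t (s^12/4) ds = t^13/52.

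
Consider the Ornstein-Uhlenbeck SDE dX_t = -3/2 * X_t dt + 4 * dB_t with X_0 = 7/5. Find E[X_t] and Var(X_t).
E[X_t] = 7*exp(-3*t/2)/5; Var(X_t) = 16/3 - 16*exp(-3*t)/3

The OU SDE dX = -theta X dt + sigma dB admits the integrating factor exp(theta t): d(exp(theta t) X_t) = sigma exp(theta t) dB_t. Integrating from 0 to t:
  X_t = x_0 * exp(-theta t) + sigma * int_0^t exp(-theta (t-s)) dB_s.
The Itô integral has mean 0 and (by the Itô isometry) variance sigma^2 * int_0^t exp(-2 theta (t - s)) ds = sigma^2 * (1 - exp(-2 theta t)) / (2 theta).
With theta = 3/2, sigma = 4, x_0 = 7/5:
  E[X_t] = 7/5 * exp(-3/2 t) = 7*exp(-3*t/2)/5
  Var(X_t) = (4)^2 * (1 - exp(-2*3/2 t)) / (2 * 3/2) = 16/3 - 16*exp(-3*t)/3.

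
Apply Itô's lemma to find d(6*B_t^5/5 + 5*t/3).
d(6*B_t^5/5 + 5*t/3) = (12*B_t^3 + 5/3) dt + (6*B_t^4) dB_t

Itô's formula for f(t, x): d f(t, B_t) = (f_t + (1/2) f_xx) dt + f_x dB_t. Compute partials of f(t, x) = 5*t/3 + 6*x^5/5:
  f_t(t,x)  = 5/3
  f_x(t,x)  = 6*x^4
  f_xx(t,x) = 24*x^3
Assemble drift = f_t + (1/2) f_xx = 12*x^3 + 5/3 and diffusion = f_x = 6*x^4. Substituting x = B_t:
  d(6*B_t^5/5 + 5*t/3) = (12*B_t^3 + 5/3) dt + (6*B_t^4) dB_t.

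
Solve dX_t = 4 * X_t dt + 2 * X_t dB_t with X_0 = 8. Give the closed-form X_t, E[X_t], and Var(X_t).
X_t = 8 * exp((2) t + (2) B_t); E[X_t] = 8*exp(4*t); Var(X_t) = 64*(exp(4*t) - 1)*exp(8*t)

For GBM dX = mu X dt + sigma X dB with X_0 = x_0, apply Itô to Y = log X: dY = (mu - sigma^2/2) dt + sigma dB, so Y_t = log(x_0) + (mu - sigma^2/2) t + sigma B_t and hence X_t = x_0 * exp((mu - sigma^2/2) t + sigma B_t).
With mu = 4, sigma = 2, x_0 = 8, this gives:
  X_t = 8 * exp((2) * t + (2) * B_t).
Since sigma*B_t ~ Normal(0, sigma^2 t), E[exp(sigma*B_t)] = exp(sigma^2 t / 2); so E[X_t] = x_0 * exp((mu - sigma^2/2) t) * exp(sigma^2 t / 2) = x_0 * exp(mu t) = 8*exp(4*t).
Var(X_t) = E[X_t^2] - (E[X_t])^2 = x_0^2 * exp(2 mu t) * (exp(sigma^2 t) - 1) = 64*(exp(4*t) - 1)*exp(8*t).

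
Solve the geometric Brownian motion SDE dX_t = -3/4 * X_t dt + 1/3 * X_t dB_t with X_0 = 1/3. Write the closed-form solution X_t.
X_t = 1/3 * exp((-29/36) * t + (1/3) * B_t)

For GBM dX = mu X dt + sigma X dB with X_0 = x_0, apply Itô to Y = log X: dY = (mu - sigma^2/2) dt + sigma dB, so Y_t = log(x_0) + (mu - sigma^2/2) t + sigma B_t and hence X_t = x_0 * exp((mu - sigma^2/2) t + sigma B_t).
With mu = -3/4, sigma = 1/3, x_0 = 1/3, this gives:
  X_t = 1/3 * exp((-29/36) * t + (1/3) * B_t).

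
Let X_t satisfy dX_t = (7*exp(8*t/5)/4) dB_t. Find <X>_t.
<X>_t = 245*exp(16*t/5)/256 - 245/256

For an Itô process dX_t = a(t) dt + b(t) dB_t, the quadratic variation is <X>_t = int_0^t b(s)^2 ds (the drift term does not contribute). Here b(s) = 7*exp(8*s/5)/4, so
  b(s)^2 = 49*exp(16*s/5)/16.
Integrating from 0 to t:
  <X>_t = int_0^t (49*exp(16*s/5)/16) ds = 245*exp(16*t/5)/256 - 245/256.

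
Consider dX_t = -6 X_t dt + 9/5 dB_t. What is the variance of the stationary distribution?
lim Var(X_t) = 27/100

The OU SDE dX = -theta X dt + sigma dB admits the integrating factor exp(theta t): d(exp(theta t) X_t) = sigma exp(theta t) dB_t. Integrating from 0 to t gives X_t = x_0 * exp(-theta t) + sigma * int_0^t exp(-theta (t-s)) dB_s for any initial x_0. The Itô integral has variance (by the Itô isometry) sigma^2 * int_0^t exp(-2 theta (t - s)) ds = sigma^2 * (1 - exp(-2 theta t)) / (2 theta), independent of x_0.
With theta = 6, sigma = 9/5:
  Var(X_t) = (9/5)^2 * (1 - exp(-2*6 t)) / (2 * 6) = 27/100 - 27*exp(-12*t)/100.
As t -> infinity, exp(-2*6 t) -> 0, so the stationary variance is sigma^2 / (2 theta) = 27/100.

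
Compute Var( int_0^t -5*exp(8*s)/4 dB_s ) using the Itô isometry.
Var = 25*exp(16*t)/256 - 25/256

The Itô integral of a deterministic integrand f(s) has mean 0 because each increment f(s) * (B_{s+ds} - B_s) has mean 0. By the Itô isometry:
  Var( int_0^t f(s) dB_s ) = E[ (int_0^t f(s) dB_s)^2 ] = int_0^t f(s)^2 ds.
Here f(s) = -5*exp(8*s)/4, so f(s)^2 = 25*exp(16*s)/16. Integrate:
  int_0^t (25*exp(16*s)/16) ds = 25*exp(16*t)/256 - 25/256.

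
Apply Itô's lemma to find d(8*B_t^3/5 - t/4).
d(8*B_t^3/5 - t/4) = (24*B_t/5 - 1/4) dt + (24*B_t^2/5) dB_t

Itô's formula for f(t, x): d f(t, B_t) = (f_t + (1/2) f_xx) dt + f_x dB_t. Compute partials of f(t, x) = -t/4 + 8*x^3/5:
  f_t(t,x)  = -1/4
  f_x(t,x)  = 24*x^2/5
  f_xx(t,x) = 48*x/5
Assemble drift = f_t + (1/2) f_xx = 24*x/5 - 1/4 and diffusion = f_x = 24*x^2/5. Substituting x = B_t:
  d(8*B_t^3/5 - t/4) = (24*B_t/5 - 1/4) dt + (24*B_t^2/5) dB_t.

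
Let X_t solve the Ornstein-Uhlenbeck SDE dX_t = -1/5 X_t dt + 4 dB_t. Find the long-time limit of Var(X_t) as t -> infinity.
lim Var(X_t) = 40

The OU SDE dX = -theta X dt + sigma dB admits the integrating factor exp(theta t): d(exp(theta t) X_t) = sigma exp(theta t) dB_t. Integrating from 0 to t gives X_t = x_0 * exp(-theta t) + sigma * int_0^t exp(-theta (t-s)) dB_s for any initial x_0. The Itô integral has variance (by the Itô isometry) sigma^2 * int_0^t exp(-2 theta (t - s)) ds = sigma^2 * (1 - exp(-2 theta t)) / (2 theta), independent of x_0.
With theta = 1/5, sigma = 4:
  Var(X_t) = (4)^2 * (1 - exp(-2*1/5 t)) / (2 * 1/5) = 40 - 40*exp(-2*t/5).
As t -> infinity, exp(-2*1/5 t) -> 0, so the stationary variance is sigma^2 / (2 theta) = 40.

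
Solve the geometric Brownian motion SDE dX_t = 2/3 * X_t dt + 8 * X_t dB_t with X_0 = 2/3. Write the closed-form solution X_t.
X_t = 2/3 * exp((-94/3) * t + (8) * B_t)

For GBM dX = mu X dt + sigma X dB with X_0 = x_0, apply Itô to Y = log X: dY = (mu - sigma^2/2) dt + sigma dB, so Y_t = log(x_0) + (mu - sigma^2/2) t + sigma B_t and hence X_t = x_0 * exp((mu - sigma^2/2) t + sigma B_t).
With mu = 2/3, sigma = 8, x_0 = 2/3, this gives:
  X_t = 2/3 * exp((-94/3) * t + (8) * B_t).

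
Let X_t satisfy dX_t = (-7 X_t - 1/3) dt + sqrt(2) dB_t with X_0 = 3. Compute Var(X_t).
Var(X_t) = 1/7 - exp(-14*t)/7

The variance V(t) = Var(X_t) satisfies V'(t) = 2 a V(t) + c^2 with V(0) = 0 (drift coefficient is linear in X, diffusion is constant). With a = -7, c = sqrt(2), the solution is
  V(t) = (c^2 / (2 a)) * (exp(2 a t) - 1)
       = (sqrt(2)^2 / (2*(-7))) * (exp((-14) t) - 1)
       = 1/7 - exp(-14*t)/7.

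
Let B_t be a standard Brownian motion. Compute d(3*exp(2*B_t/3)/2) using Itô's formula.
d(3*exp(2*B_t/3)/2) = (exp(2*B_t/3)/3) dt + (exp(2*B_t/3)) dB_t

Itô's formula for f(B_t) gives d f(B_t) = f'(B_t) dB_t + (1/2) f''(B_t) dt. Compute derivatives of f(x) = 3*exp(2*x/3)/2:
  f'(x)  = exp(2*x/3)
  f''(x) = 2*exp(2*x/3)/3
Substitute x = B_t and multiply the f'' term by 1/2:
  drift     = (1/2) * (2*exp(2*x/3)/3) evaluated at B_t = exp(2*B_t/3)/3
  diffusion = (exp(2*x/3)) evaluated at B_t = exp(2*B_t/3)
Therefore d(3*exp(2*B_t/3)/2) = (exp(2*B_t/3)/3) dt + (exp(2*B_t/3)) dB_t.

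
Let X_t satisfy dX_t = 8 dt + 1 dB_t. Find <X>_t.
<X>_t = t

For an Itô process dX_t = a(t) dt + b(t) dB_t, the quadratic variation is <X>_t = int_0^t b(s)^2 ds (the drift term does not contribute). Here b(s) = 1, so
  b(s)^2 = 1.
Integrating from 0 to t:
  <X>_t = int_0^t (1) ds = t.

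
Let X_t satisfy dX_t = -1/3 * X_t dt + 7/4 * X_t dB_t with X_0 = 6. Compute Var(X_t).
Var(X_t) = (36*exp(49*t/16) - 36)*exp(-2*t/3)

For GBM dX = mu X dt + sigma X dB with X_0 = x_0, apply Itô to Y = log X: dY = (mu - sigma^2/2) dt + sigma dB, so Y_t = log(x_0) + (mu - sigma^2/2) t + sigma B_t and hence X_t = x_0 * exp((mu - sigma^2/2) t + sigma B_t).
With mu = -1/3, sigma = 7/4, x_0 = 6, this gives:
  X_t = 6 * exp((-179/96) * t + (7/4) * B_t).
Since sigma*B_t ~ Normal(0, sigma^2 t), E[exp(sigma*B_t)] = exp(sigma^2 t / 2); so E[X_t] = x_0 * exp((mu - sigma^2/2) t) * exp(sigma^2 t / 2) = x_0 * exp(mu t) = 6*exp(-t/3).
Var(X_t) = E[X_t^2] - (E[X_t])^2 = x_0^2 * exp(2 mu t) * (exp(sigma^2 t) - 1) = (36*exp(49*t/16) - 36)*exp(-2*t/3).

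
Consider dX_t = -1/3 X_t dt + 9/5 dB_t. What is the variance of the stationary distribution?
lim Var(X_t) = 243/50

The OU SDE dX = -theta X dt + sigma dB admits the integrating factor exp(theta t): d(exp(theta t) X_t) = sigma exp(theta t) dB_t. Integrating from 0 to t gives X_t = x_0 * exp(-theta t) + sigma * int_0^t exp(-theta (t-s)) dB_s for any initial x_0. The Itô integral has variance (by the Itô isometry) sigma^2 * int_0^t exp(-2 theta (t - s)) ds = sigma^2 * (1 - exp(-2 theta t)) / (2 theta), independent of x_0.
With theta = 1/3, sigma = 9/5:
  Var(X_t) = (9/5)^2 * (1 - exp(-2*1/3 t)) / (2 * 1/3) = 243/50 - 243*exp(-2*t/3)/50.
As t -> infinity, exp(-2*1/3 t) -> 0, so the stationary variance is sigma^2 / (2 theta) = 243/50.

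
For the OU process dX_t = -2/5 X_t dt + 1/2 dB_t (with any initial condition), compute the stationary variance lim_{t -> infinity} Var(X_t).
lim Var(X_t) = 5/16

The OU SDE dX = -theta X dt + sigma dB admits the integrating factor exp(theta t): d(exp(theta t) X_t) = sigma exp(theta t) dB_t. Integrating from 0 to t gives X_t = x_0 * exp(-theta t) + sigma * int_0^t exp(-theta (t-s)) dB_s for any initial x_0. The Itô integral has variance (by the Itô isometry) sigma^2 * int_0^t exp(-2 theta (t - s)) ds = sigma^2 * (1 - exp(-2 theta t)) / (2 theta), independent of x_0.
With theta = 2/5, sigma = 1/2:
  Var(X_t) = (1/2)^2 * (1 - exp(-2*2/5 t)) / (2 * 2/5) = 5/16 - 5*exp(-4*t/5)/16.
As t -> infinity, exp(-2*2/5 t) -> 0, so the stationary variance is sigma^2 / (2 theta) = 5/16.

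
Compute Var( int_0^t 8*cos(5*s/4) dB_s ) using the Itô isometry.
Var = 32*t + 64*sin(5*t/2)/5

The Itô integral of a deterministic integrand f(s) has mean 0 because each increment f(s) * (B_{s+ds} - B_s) has mean 0. By the Itô isometry:
  Var( int_0^t f(s) dB_s ) = E[ (int_0^t f(s) dB_s)^2 ] = int_0^t f(s)^2 ds.
Here f(s) = 8*cos(5*s/4), so f(s)^2 = 64*cos(5*s/4)^2. Integrate:
  int_0^t (64*cos(5*s/4)^2) ds = 32*t + 64*sin(5*t/2)/5.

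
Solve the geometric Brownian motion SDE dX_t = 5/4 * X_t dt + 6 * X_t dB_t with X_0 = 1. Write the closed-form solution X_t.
X_t = 1 * exp((-67/4) * t + (6) * B_t)

For GBM dX = mu X dt + sigma X dB with X_0 = x_0, apply Itô to Y = log X: dY = (mu - sigma^2/2) dt + sigma dB, so Y_t = log(x_0) + (mu - sigma^2/2) t + sigma B_t and hence X_t = x_0 * exp((mu - sigma^2/2) t + sigma B_t).
With mu = 5/4, sigma = 6, x_0 = 1, this gives:
  X_t = 1 * exp((-67/4) * t + (6) * B_t).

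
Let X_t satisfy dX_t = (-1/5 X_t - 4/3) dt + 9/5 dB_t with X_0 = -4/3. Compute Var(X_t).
Var(X_t) = 81/10 - 81*exp(-2*t/5)/10

The variance V(t) = Var(X_t) satisfies V'(t) = 2 a V(t) + c^2 with V(0) = 0 (drift coefficient is linear in X, diffusion is constant). With a = -1/5, c = 9/5, the solution is
  V(t) = (c^2 / (2 a)) * (exp(2 a t) - 1)
       = ((9/5)^2 / (2*(-1/5))) * (exp((-2/5) t) - 1)
       = 81/10 - 81*exp(-2*t/5)/10.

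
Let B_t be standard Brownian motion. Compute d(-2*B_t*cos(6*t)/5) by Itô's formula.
d(-2*B_t*cos(6*t)/5) = (12*B_t*sin(6*t)/5) dt + (-2*cos(6*t)/5) dB_t

Itô's formula for f(t, x): d f(t, B_t) = (f_t + (1/2) f_xx) dt + f_x dB_t. Compute partials of f(t, x) = -2*x*cos(6*t)/5:
  f_t(t,x)  = 12*x*sin(6*t)/5
  f_x(t,x)  = -2*cos(6*t)/5
  f_xx(t,x) = 0
Assemble drift = f_t + (1/2) f_xx = 12*x*sin(6*t)/5 and diffusion = f_x = -2*cos(6*t)/5. Substituting x = B_t:
  d(-2*B_t*cos(6*t)/5) = (12*B_t*sin(6*t)/5) dt + (-2*cos(6*t)/5) dB_t.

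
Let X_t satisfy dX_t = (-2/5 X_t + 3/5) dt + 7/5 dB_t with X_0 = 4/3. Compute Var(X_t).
Var(X_t) = 49/20 - 49*exp(-4*t/5)/20

The variance V(t) = Var(X_t) satisfies V'(t) = 2 a V(t) + c^2 with V(0) = 0 (drift coefficient is linear in X, diffusion is constant). With a = -2/5, c = 7/5, the solution is
  V(t) = (c^2 / (2 a)) * (exp(2 a t) - 1)
       = ((7/5)^2 / (2*(-2/5))) * (exp((-4/5) t) - 1)
       = 49/20 - 49*exp(-4*t/5)/20.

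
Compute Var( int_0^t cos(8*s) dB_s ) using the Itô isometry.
Var = t/2 + sin(8*t)*cos(8*t)/16

The Itô integral of a deterministic integrand f(s) has mean 0 because each increment f(s) * (B_{s+ds} - B_s) has mean 0. By the Itô isometry:
  Var( int_0^t f(s) dB_s ) = E[ (int_0^t f(s) dB_s)^2 ] = int_0^t f(s)^2 ds.
Here f(s) = cos(8*s), so f(s)^2 = cos(8*s)^2. Integrate:
  int_0^t (cos(8*s)^2) ds = t/2 + sin(8*t)*cos(8*t)/16.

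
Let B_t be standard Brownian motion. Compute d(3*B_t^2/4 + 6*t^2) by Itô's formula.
d(3*B_t^2/4 + 6*t^2) = (12*t + 3/4) dt + (3*B_t/2) dB_t

Itô's formula for f(t, x): d f(t, B_t) = (f_t + (1/2) f_xx) dt + f_x dB_t. Compute partials of f(t, x) = 6*t^2 + 3*x^2/4:
  f_t(t,x)  = 12*t
  f_x(t,x)  = 3*x/2
  f_xx(t,x) = 3/2
Assemble drift = f_t + (1/2) f_xx = 12*t + 3/4 and diffusion = f_x = 3*x/2. Substituting x = B_t:
  d(3*B_t^2/4 + 6*t^2) = (12*t + 3/4) dt + (3*B_t/2) dB_t.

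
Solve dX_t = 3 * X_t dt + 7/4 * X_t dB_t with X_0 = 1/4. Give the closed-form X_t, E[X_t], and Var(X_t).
X_t = 1/4 * exp((47/32) t + (7/4) B_t); E[X_t] = exp(3*t)/4; Var(X_t) = (exp(49*t/16) - 1)*exp(6*t)/16

For GBM dX = mu X dt + sigma X dB with X_0 = x_0, apply Itô to Y = log X: dY = (mu - sigma^2/2) dt + sigma dB, so Y_t = log(x_0) + (mu - sigma^2/2) t + sigma B_t and hence X_t = x_0 * exp((mu - sigma^2/2) t + sigma B_t).
With mu = 3, sigma = 7/4, x_0 = 1/4, this gives:
  X_t = 1/4 * exp((47/32) * t + (7/4) * B_t).
Since sigma*B_t ~ Normal(0, sigma^2 t), E[exp(sigma*B_t)] = exp(sigma^2 t / 2); so E[X_t] = x_0 * exp((mu - sigma^2/2) t) * exp(sigma^2 t / 2) = x_0 * exp(mu t) = exp(3*t)/4.
Var(X_t) = E[X_t^2] - (E[X_t])^2 = x_0^2 * exp(2 mu t) * (exp(sigma^2 t) - 1) = (exp(49*t/16) - 1)*exp(6*t)/16.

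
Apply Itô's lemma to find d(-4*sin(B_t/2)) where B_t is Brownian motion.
d(-4*sin(B_t/2)) = (sin(B_t/2)/2) dt + (-2*cos(B_t/2)) dB_t

Itô's formula for f(B_t) gives d f(B_t) = f'(B_t) dB_t + (1/2) f''(B_t) dt. Compute derivatives of f(x) = -4*sin(x/2):
  f'(x)  = -2*cos(x/2)
  f''(x) = sin(x/2)
Substitute x = B_t and multiply the f'' term by 1/2:
  drift     = (1/2) * (sin(x/2)) evaluated at B_t = sin(B_t/2)/2
  diffusion = (-2*cos(x/2)) evaluated at B_t = -2*cos(B_t/2)
Therefore d(-4*sin(B_t/2)) = (sin(B_t/2)/2) dt + (-2*cos(B_t/2)) dB_t.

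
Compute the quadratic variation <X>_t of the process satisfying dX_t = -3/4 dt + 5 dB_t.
<X>_t = 25*t

For an Itô process dX_t = a(t) dt + b(t) dB_t, the quadratic variation is <X>_t = int_0^t b(s)^2 ds (the drift term does not contribute). Here b(s) = 5, so
  b(s)^2 = 25.
Integrating from 0 to t:
  <X>_t = int_0^t (25) ds = 25*t.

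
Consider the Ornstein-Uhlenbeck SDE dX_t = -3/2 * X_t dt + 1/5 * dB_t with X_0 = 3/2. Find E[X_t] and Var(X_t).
E[X_t] = 3*exp(-3*t/2)/2; Var(X_t) = 1/75 - exp(-3*t)/75

The OU SDE dX = -theta X dt + sigma dB admits the integrating factor exp(theta t): d(exp(theta t) X_t) = sigma exp(theta t) dB_t. Integrating from 0 to t:
  X_t = x_0 * exp(-theta t) + sigma * int_0^t exp(-theta (t-s)) dB_s.
The Itô integral has mean 0 and (by the Itô isometry) variance sigma^2 * int_0^t exp(-2 theta (t - s)) ds = sigma^2 * (1 - exp(-2 theta t)) / (2 theta).
With theta = 3/2, sigma = 1/5, x_0 = 3/2:
  E[X_t] = 3/2 * exp(-3/2 t) = 3*exp(-3*t/2)/2
  Var(X_t) = (1/5)^2 * (1 - exp(-2*3/2 t)) / (2 * 3/2) = 1/75 - exp(-3*t)/75.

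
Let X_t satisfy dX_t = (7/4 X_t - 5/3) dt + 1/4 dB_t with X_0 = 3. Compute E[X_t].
E[X_t] = 43*exp(7*t/4)/21 + 20/21

Taking expectations and using E[dB_t] = 0, the mean m(t) = E[X_t] satisfies the ODE m'(t) = a m(t) + b with m(0) = x_0. With a = 7/4, b = -5/3, x_0 = 3, the solution is
  m(t) = x_0 * exp(a t) + (b/a) * (exp(a t) - 1)
       = 3 * exp((7/4) t) + ((-5/3)/(7/4)) * (exp((7/4) t) - 1)
       = 43*exp(7*t/4)/21 + 20/21.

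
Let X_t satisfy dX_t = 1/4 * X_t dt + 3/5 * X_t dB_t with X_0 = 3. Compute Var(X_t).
Var(X_t) = 9*(exp(9*t/25) - 1)*exp(t/2)

For GBM dX = mu X dt + sigma X dB with X_0 = x_0, apply Itô to Y = log X: dY = (mu - sigma^2/2) dt + sigma dB, so Y_t = log(x_0) + (mu - sigma^2/2) t + sigma B_t and hence X_t = x_0 * exp((mu - sigma^2/2) t + sigma B_t).
With mu = 1/4, sigma = 3/5, x_0 = 3, this gives:
  X_t = 3 * exp((7/100) * t + (3/5) * B_t).
Since sigma*B_t ~ Normal(0, sigma^2 t), E[exp(sigma*B_t)] = exp(sigma^2 t / 2); so E[X_t] = x_0 * exp((mu - sigma^2/2) t) * exp(sigma^2 t / 2) = x_0 * exp(mu t) = 3*exp(t/4).
Var(X_t) = E[X_t^2] - (E[X_t])^2 = x_0^2 * exp(2 mu t) * (exp(sigma^2 t) - 1) = 9*(exp(9*t/25) - 1)*exp(t/2).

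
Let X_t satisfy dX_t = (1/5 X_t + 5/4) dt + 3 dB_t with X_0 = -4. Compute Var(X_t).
Var(X_t) = 45*exp(2*t/5)/2 - 45/2

The variance V(t) = Var(X_t) satisfies V'(t) = 2 a V(t) + c^2 with V(0) = 0 (drift coefficient is linear in X, diffusion is constant). With a = 1/5, c = 3, the solution is
  V(t) = (c^2 / (2 a)) * (exp(2 a t) - 1)
       = (3^2 / (2*(1/5))) * (exp((2/5) t) - 1)
       = 45*exp(2*t/5)/2 - 45/2.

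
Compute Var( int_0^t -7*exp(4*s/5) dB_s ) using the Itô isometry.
Var = 245*exp(8*t/5)/8 - 245/8

The Itô integral of a deterministic integrand f(s) has mean 0 because each increment f(s) * (B_{s+ds} - B_s) has mean 0. By the Itô isometry:
  Var( int_0^t f(s) dB_s ) = E[ (int_0^t f(s) dB_s)^2 ] = int_0^t f(s)^2 ds.
Here f(s) = -7*exp(4*s/5), so f(s)^2 = 49*exp(8*s/5). Integrate:
  int_0^t (49*exp(8*s/5)) ds = 245*exp(8*t/5)/8 - 245/8.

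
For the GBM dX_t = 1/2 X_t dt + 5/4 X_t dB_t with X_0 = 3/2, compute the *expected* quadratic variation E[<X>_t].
E[<X>_t] = 225*exp(41*t/16)/164 - 225/164

<X>_t = int_0^t ((5/4) * X_s)^2 ds. Taking expectation inside the integral: E[<X>_t] = (5/4)^2 * int_0^t E[X_s^2] ds. For GBM, E[X_s^2] = x_0^2 * exp((2 mu + sigma^2) s). Integrating:
  E[<X>_t] = (5/4)^2 * (3/2)^2 * (exp((2*(1/2) + (5/4)^2) t) - 1) / (2*(1/2) + (5/4)^2)
           = (5/4)^2 * (3/2)^2 * (exp((41/16) t) - 1) / (41/16) = 225*exp(41*t/16)/164 - 225/164.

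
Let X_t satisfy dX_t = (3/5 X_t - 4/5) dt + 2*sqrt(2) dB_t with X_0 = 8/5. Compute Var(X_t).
Var(X_t) = 20*exp(6*t/5)/3 - 20/3

The variance V(t) = Var(X_t) satisfies V'(t) = 2 a V(t) + c^2 with V(0) = 0 (drift coefficient is linear in X, diffusion is constant). With a = 3/5, c = 2*sqrt(2), the solution is
  V(t) = (c^2 / (2 a)) * (exp(2 a t) - 1)
       = ((2*sqrt(2))^2 / (2*(3/5))) * (exp((6/5) t) - 1)
       = 20*exp(6*t/5)/3 - 20/3.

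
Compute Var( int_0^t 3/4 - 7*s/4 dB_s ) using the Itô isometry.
Var = t*(49*t^2 - 63*t + 27)/48

The Itô integral of a deterministic integrand f(s) has mean 0 because each increment f(s) * (B_{s+ds} - B_s) has mean 0. By the Itô isometry:
  Var( int_0^t f(s) dB_s ) = E[ (int_0^t f(s) dB_s)^2 ] = int_0^t f(s)^2 ds.
Here f(s) = 3/4 - 7*s/4, so f(s)^2 = (7*s - 3)^2/16. Integrate:
  int_0^t ((7*s - 3)^2/16) ds = t*(49*t^2 - 63*t + 27)/48.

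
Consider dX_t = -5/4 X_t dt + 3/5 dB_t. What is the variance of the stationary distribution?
lim Var(X_t) = 18/125

The OU SDE dX = -theta X dt + sigma dB admits the integrating factor exp(theta t): d(exp(theta t) X_t) = sigma exp(theta t) dB_t. Integrating from 0 to t gives X_t = x_0 * exp(-theta t) + sigma * int_0^t exp(-theta (t-s)) dB_s for any initial x_0. The Itô integral has variance (by the Itô isometry) sigma^2 * int_0^t exp(-2 theta (t - s)) ds = sigma^2 * (1 - exp(-2 theta t)) / (2 theta), independent of x_0.
With theta = 5/4, sigma = 3/5:
  Var(X_t) = (3/5)^2 * (1 - exp(-2*5/4 t)) / (2 * 5/4) = 18/125 - 18*exp(-5*t/2)/125.
As t -> infinity, exp(-2*5/4 t) -> 0, so the stationary variance is sigma^2 / (2 theta) = 18/125.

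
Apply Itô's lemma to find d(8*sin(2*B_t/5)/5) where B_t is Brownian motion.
d(8*sin(2*B_t/5)/5) = (-16*sin(2*B_t/5)/125) dt + (16*cos(2*B_t/5)/25) dB_t

Itô's formula for f(B_t) gives d f(B_t) = f'(B_t) dB_t + (1/2) f''(B_t) dt. Compute derivatives of f(x) = 8*sin(2*x/5)/5:
  f'(x)  = 16*cos(2*x/5)/25
  f''(x) = -32*sin(2*x/5)/125
Substitute x = B_t and multiply the f'' term by 1/2:
  drift     = (1/2) * (-32*sin(2*x/5)/125) evaluated at B_t = -16*sin(2*B_t/5)/125
  diffusion = (16*cos(2*x/5)/25) evaluated at B_t = 16*cos(2*B_t/5)/25
Therefore d(8*sin(2*B_t/5)/5) = (-16*sin(2*B_t/5)/125) dt + (16*cos(2*B_t/5)/25) dB_t.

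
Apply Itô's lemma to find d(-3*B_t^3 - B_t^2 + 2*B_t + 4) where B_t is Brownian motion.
d(-3*B_t^3 - B_t^2 + 2*B_t + 4) = (-9*B_t - 1) dt + (-9*B_t^2 - 2*B_t + 2) dB_t

Itô's formula for f(B_t) gives d f(B_t) = f'(B_t) dB_t + (1/2) f''(B_t) dt. Compute derivatives of f(x) = -3*x^3 - x^2 + 2*x + 4:
  f'(x)  = -9*x^2 - 2*x + 2
  f''(x) = -18*x - 2
Substitute x = B_t and multiply the f'' term by 1/2:
  drift     = (1/2) * (-18*x - 2) evaluated at B_t = -9*B_t - 1
  diffusion = (-9*x^2 - 2*x + 2) evaluated at B_t = -9*B_t^2 - 2*B_t + 2
Therefore d(-3*B_t^3 - B_t^2 + 2*B_t + 4) = (-9*B_t - 1) dt + (-9*B_t^2 - 2*B_t + 2) dB_t.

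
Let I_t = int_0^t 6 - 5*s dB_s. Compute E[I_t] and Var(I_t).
E[I_t] = 0; Var(I_t) = t*(25*t^2 - 90*t + 108)/3

The Itô integral of a deterministic integrand f(s) has mean 0 because each increment f(s) * (B_{s+ds} - B_s) has mean 0. By the Itô isometry:
  Var( int_0^t f(s) dB_s ) = E[ (int_0^t f(s) dB_s)^2 ] = int_0^t f(s)^2 ds.
Here f(s) = 6 - 5*s, so f(s)^2 = (5*s - 6)^2. Integrate:
  int_0^t ((5*s - 6)^2) ds = t*(25*t^2 - 90*t + 108)/3.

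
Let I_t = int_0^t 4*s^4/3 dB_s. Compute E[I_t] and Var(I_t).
E[I_t] = 0; Var(I_t) = 16*t^9/81

The Itô integral of a deterministic integrand f(s) has mean 0 because each increment f(s) * (B_{s+ds} - B_s) has mean 0. By the Itô isometry:
  Var( int_0^t f(s) dB_s ) = E[ (int_0^t f(s) dB_s)^2 ] = int_0^t f(s)^2 ds.
Here f(s) = 4*s^4/3, so f(s)^2 = 16*s^8/9. Integrate:
  int_0^t (16*s^8/9) ds = 16*t^9/81.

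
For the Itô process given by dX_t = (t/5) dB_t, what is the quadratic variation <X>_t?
<X>_t = t^3/75

For an Itô process dX_t = a(t) dt + b(t) dB_t, the quadratic variation is <X>_t = int_0^t b(s)^2 ds (the drift term does not contribute). Here b(s) = s/5, so
  b(s)^2 = s^2/25.
Integrating from 0 to t:
  <X>_t = int_0^t (s^2/25) ds = t^3/75.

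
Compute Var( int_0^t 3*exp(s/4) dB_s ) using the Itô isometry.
Var = 18*exp(t/2) - 18

The Itô integral of a deterministic integrand f(s) has mean 0 because each increment f(s) * (B_{s+ds} - B_s) has mean 0. By the Itô isometry:
  Var( int_0^t f(s) dB_s ) = E[ (int_0^t f(s) dB_s)^2 ] = int_0^t f(s)^2 ds.
Here f(s) = 3*exp(s/4), so f(s)^2 = 9*exp(s/2). Integrate:
  int_0^t (9*exp(s/2)) ds = 18*exp(t/2) - 18.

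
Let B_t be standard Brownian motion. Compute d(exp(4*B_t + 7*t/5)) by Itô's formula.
d(exp(4*B_t + 7*t/5)) = (47*exp(4*B_t + 7*t/5)/5) dt + (4*exp(4*B_t + 7*t/5)) dB_t

Itô's formula for f(t, x): d f(t, B_t) = (f_t + (1/2) f_xx) dt + f_x dB_t. Compute partials of f(t, x) = exp(7*t/5 + 4*x):
  f_t(t,x)  = 7*exp(7*t/5 + 4*x)/5
  f_x(t,x)  = 4*exp(7*t/5 + 4*x)
  f_xx(t,x) = 16*exp(7*t/5 + 4*x)
Assemble drift = f_t + (1/2) f_xx = 47*exp(7*t/5 + 4*x)/5 and diffusion = f_x = 4*exp(7*t/5 + 4*x). Substituting x = B_t:
  d(exp(4*B_t + 7*t/5)) = (47*exp(4*B_t + 7*t/5)/5) dt + (4*exp(4*B_t + 7*t/5)) dB_t.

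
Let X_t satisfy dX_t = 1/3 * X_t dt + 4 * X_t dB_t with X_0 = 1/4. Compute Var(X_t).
Var(X_t) = (exp(16*t) - 1)*exp(2*t/3)/16

For GBM dX = mu X dt + sigma X dB with X_0 = x_0, apply Itô to Y = log X: dY = (mu - sigma^2/2) dt + sigma dB, so Y_t = log(x_0) + (mu - sigma^2/2) t + sigma B_t and hence X_t = x_0 * exp((mu - sigma^2/2) t + sigma B_t).
With mu = 1/3, sigma = 4, x_0 = 1/4, this gives:
  X_t = 1/4 * exp((-23/3) * t + (4) * B_t).
Since sigma*B_t ~ Normal(0, sigma^2 t), E[exp(sigma*B_t)] = exp(sigma^2 t / 2); so E[X_t] = x_0 * exp((mu - sigma^2/2) t) * exp(sigma^2 t / 2) = x_0 * exp(mu t) = exp(t/3)/4.
Var(X_t) = E[X_t^2] - (E[X_t])^2 = x_0^2 * exp(2 mu t) * (exp(sigma^2 t) - 1) = (exp(16*t) - 1)*exp(2*t/3)/16.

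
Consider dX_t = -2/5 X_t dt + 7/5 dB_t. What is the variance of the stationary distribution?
lim Var(X_t) = 49/20

The OU SDE dX = -theta X dt + sigma dB admits the integrating factor exp(theta t): d(exp(theta t) X_t) = sigma exp(theta t) dB_t. Integrating from 0 to t gives X_t = x_0 * exp(-theta t) + sigma * int_0^t exp(-theta (t-s)) dB_s for any initial x_0. The Itô integral has variance (by the Itô isometry) sigma^2 * int_0^t exp(-2 theta (t - s)) ds = sigma^2 * (1 - exp(-2 theta t)) / (2 theta), independent of x_0.
With theta = 2/5, sigma = 7/5:
  Var(X_t) = (7/5)^2 * (1 - exp(-2*2/5 t)) / (2 * 2/5) = 49/20 - 49*exp(-4*t/5)/20.
As t -> infinity, exp(-2*2/5 t) -> 0, so the stationary variance is sigma^2 / (2 theta) = 49/20.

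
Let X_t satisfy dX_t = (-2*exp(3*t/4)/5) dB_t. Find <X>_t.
<X>_t = 8*exp(3*t/2)/75 - 8/75

For an Itô process dX_t = a(t) dt + b(t) dB_t, the quadratic variation is <X>_t = int_0^t b(s)^2 ds (the drift term does not contribute). Here b(s) = -2*exp(3*s/4)/5, so
  b(s)^2 = 4*exp(3*s/2)/25.
Integrating from 0 to t:
  <X>_t = int_0^t (4*exp(3*s/2)/25) ds = 8*exp(3*t/2)/75 - 8/75.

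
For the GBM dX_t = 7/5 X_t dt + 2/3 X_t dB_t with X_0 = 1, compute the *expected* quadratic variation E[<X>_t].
E[<X>_t] = 10*exp(146*t/45)/73 - 10/73

<X>_t = int_0^t ((2/3) * X_s)^2 ds. Taking expectation inside the integral: E[<X>_t] = (2/3)^2 * int_0^t E[X_s^2] ds. For GBM, E[X_s^2] = x_0^2 * exp((2 mu + sigma^2) s). Integrating:
  E[<X>_t] = (2/3)^2 * 1^2 * (exp((2*(7/5) + (2/3)^2) t) - 1) / (2*(7/5) + (2/3)^2)
           = (2/3)^2 * 1^2 * (exp((146/45) t) - 1) / (146/45) = 10*exp(146*t/45)/73 - 10/73.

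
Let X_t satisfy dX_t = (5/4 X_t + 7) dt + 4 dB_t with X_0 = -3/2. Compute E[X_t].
E[X_t] = 41*exp(5*t/4)/10 - 28/5

Taking expectations and using E[dB_t] = 0, the mean m(t) = E[X_t] satisfies the ODE m'(t) = a m(t) + b with m(0) = x_0. With a = 5/4, b = 7, x_0 = -3/2, the solution is
  m(t) = x_0 * exp(a t) + (b/a) * (exp(a t) - 1)
       = (-3/2) * exp((5/4) t) + (7/(5/4)) * (exp((5/4) t) - 1)
       = 41*exp(5*t/4)/10 - 28/5.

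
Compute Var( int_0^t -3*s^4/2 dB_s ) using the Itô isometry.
Var = t^9/4

The Itô integral of a deterministic integrand f(s) has mean 0 because each increment f(s) * (B_{s+ds} - B_s) has mean 0. By the Itô isometry:
  Var( int_0^t f(s) dB_s ) = E[ (int_0^t f(s) dB_s)^2 ] = int_0^t f(s)^2 ds.
Here f(s) = -3*s^4/2, so f(s)^2 = 9*s^8/4. Integrate:
  int_0^t (9*s^8/4) ds = t^9/4.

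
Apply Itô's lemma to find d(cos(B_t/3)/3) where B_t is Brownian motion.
d(cos(B_t/3)/3) = (-cos(B_t/3)/54) dt + (-sin(B_t/3)/9) dB_t

Itô's formula for f(B_t) gives d f(B_t) = f'(B_t) dB_t + (1/2) f''(B_t) dt. Compute derivatives of f(x) = cos(x/3)/3:
  f'(x)  = -sin(x/3)/9
  f''(x) = -cos(x/3)/27
Substitute x = B_t and multiply the f'' term by 1/2:
  drift     = (1/2) * (-cos(x/3)/27) evaluated at B_t = -cos(B_t/3)/54
  diffusion = (-sin(x/3)/9) evaluated at B_t = -sin(B_t/3)/9
Therefore d(cos(B_t/3)/3) = (-cos(B_t/3)/54) dt + (-sin(B_t/3)/9) dB_t.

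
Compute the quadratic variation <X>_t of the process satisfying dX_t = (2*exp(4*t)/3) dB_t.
<X>_t = exp(8*t)/18 - 1/18

For an Itô process dX_t = a(t) dt + b(t) dB_t, the quadratic variation is <X>_t = int_0^t b(s)^2 ds (the drift term does not contribute). Here b(s) = 2*exp(4*s)/3, so
  b(s)^2 = 4*exp(8*s)/9.
Integrating from 0 to t:
  <X>_t = int_0^t (4*exp(8*s)/9) ds = exp(8*t)/18 - 1/18.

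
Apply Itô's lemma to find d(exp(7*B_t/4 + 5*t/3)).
d(exp(7*B_t/4 + 5*t/3)) = (307*exp(7*B_t/4 + 5*t/3)/96) dt + (7*exp(7*B_t/4 + 5*t/3)/4) dB_t

Itô's formula for f(t, x): d f(t, B_t) = (f_t + (1/2) f_xx) dt + f_x dB_t. Compute partials of f(t, x) = exp(5*t/3 + 7*x/4):
  f_t(t,x)  = 5*exp(5*t/3 + 7*x/4)/3
  f_x(t,x)  = 7*exp(5*t/3 + 7*x/4)/4
  f_xx(t,x) = 49*exp(5*t/3 + 7*x/4)/16
Assemble drift = f_t + (1/2) f_xx = 307*exp(5*t/3 + 7*x/4)/96 and diffusion = f_x = 7*exp(5*t/3 + 7*x/4)/4. Substituting x = B_t:
  d(exp(7*B_t/4 + 5*t/3)) = (307*exp(7*B_t/4 + 5*t/3)/96) dt + (7*exp(7*B_t/4 + 5*t/3)/4) dB_t.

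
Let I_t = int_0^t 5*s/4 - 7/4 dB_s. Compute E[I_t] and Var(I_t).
E[I_t] = 0; Var(I_t) = t*(25*t^2 - 105*t + 147)/48

The Itô integral of a deterministic integrand f(s) has mean 0 because each increment f(s) * (B_{s+ds} - B_s) has mean 0. By the Itô isometry:
  Var( int_0^t f(s) dB_s ) = E[ (int_0^t f(s) dB_s)^2 ] = int_0^t f(s)^2 ds.
Here f(s) = 5*s/4 - 7/4, so f(s)^2 = (5*s - 7)^2/16. Integrate:
  int_0^t ((5*s - 7)^2/16) ds = t*(25*t^2 - 105*t + 147)/48.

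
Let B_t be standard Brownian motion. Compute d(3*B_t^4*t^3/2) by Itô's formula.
d(3*B_t^4*t^3/2) = (9*B_t^2*t^2*(B_t^2 + 2*t)/2) dt + (6*B_t^3*t^3) dB_t

Itô's formula for f(t, x): d f(t, B_t) = (f_t + (1/2) f_xx) dt + f_x dB_t. Compute partials of f(t, x) = 3*t^3*x^4/2:
  f_t(t,x)  = 9*t^2*x^4/2
  f_x(t,x)  = 6*t^3*x^3
  f_xx(t,x) = 18*t^3*x^2
Assemble drift = f_t + (1/2) f_xx = 9*t^2*x^2*(2*t + x^2)/2 and diffusion = f_x = 6*t^3*x^3. Substituting x = B_t:
  d(3*B_t^4*t^3/2) = (9*B_t^2*t^2*(B_t^2 + 2*t)/2) dt + (6*B_t^3*t^3) dB_t.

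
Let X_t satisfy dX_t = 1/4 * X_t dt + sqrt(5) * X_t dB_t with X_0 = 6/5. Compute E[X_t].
E[X_t] = 6*exp(t/4)/5

For GBM dX = mu X dt + sigma X dB with X_0 = x_0, apply Itô to Y = log X: dY = (mu - sigma^2/2) dt + sigma dB, so Y_t = log(x_0) + (mu - sigma^2/2) t + sigma B_t and hence X_t = x_0 * exp((mu - sigma^2/2) t + sigma B_t).
With mu = 1/4, sigma = sqrt(5), x_0 = 6/5, this gives:
  X_t = 6/5 * exp((-9/4) * t + (sqrt(5)) * B_t).
Since sigma*B_t ~ Normal(0, sigma^2 t), E[exp(sigma*B_t)] = exp(sigma^2 t / 2); so E[X_t] = x_0 * exp((mu - sigma^2/2) t) * exp(sigma^2 t / 2) = x_0 * exp(mu t) = 6*exp(t/4)/5.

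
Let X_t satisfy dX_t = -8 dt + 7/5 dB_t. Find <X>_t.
<X>_t = 49*t/25

For an Itô process dX_t = a(t) dt + b(t) dB_t, the quadratic variation is <X>_t = int_0^t b(s)^2 ds (the drift term does not contribute). Here b(s) = 7/5, so
  b(s)^2 = 49/25.
Integrating from 0 to t:
  <X>_t = int_0^t (49/25) ds = 49*t/25.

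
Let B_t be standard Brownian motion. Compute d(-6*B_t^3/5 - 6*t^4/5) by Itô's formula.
d(-6*B_t^3/5 - 6*t^4/5) = (-18*B_t/5 - 24*t^3/5) dt + (-18*B_t^2/5) dB_t

Itô's formula for f(t, x): d f(t, B_t) = (f_t + (1/2) f_xx) dt + f_x dB_t. Compute partials of f(t, x) = -6*t^4/5 - 6*x^3/5:
  f_t(t,x)  = -24*t^3/5
  f_x(t,x)  = -18*x^2/5
  f_xx(t,x) = -36*x/5
Assemble drift = f_t + (1/2) f_xx = -24*t^3/5 - 18*x/5 and diffusion = f_x = -18*x^2/5. Substituting x = B_t:
  d(-6*B_t^3/5 - 6*t^4/5) = (-18*B_t/5 - 24*t^3/5) dt + (-18*B_t^2/5) dB_t.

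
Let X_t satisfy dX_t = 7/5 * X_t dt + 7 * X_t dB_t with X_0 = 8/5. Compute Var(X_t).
Var(X_t) = 64*(exp(49*t) - 1)*exp(14*t/5)/25

For GBM dX = mu X dt + sigma X dB with X_0 = x_0, apply Itô to Y = log X: dY = (mu - sigma^2/2) dt + sigma dB, so Y_t = log(x_0) + (mu - sigma^2/2) t + sigma B_t and hence X_t = x_0 * exp((mu - sigma^2/2) t + sigma B_t).
With mu = 7/5, sigma = 7, x_0 = 8/5, this gives:
  X_t = 8/5 * exp((-231/10) * t + (7) * B_t).
Since sigma*B_t ~ Normal(0, sigma^2 t), E[exp(sigma*B_t)] = exp(sigma^2 t / 2); so E[X_t] = x_0 * exp((mu - sigma^2/2) t) * exp(sigma^2 t / 2) = x_0 * exp(mu t) = 8*exp(7*t/5)/5.
Var(X_t) = E[X_t^2] - (E[X_t])^2 = x_0^2 * exp(2 mu t) * (exp(sigma^2 t) - 1) = 64*(exp(49*t) - 1)*exp(14*t/5)/25.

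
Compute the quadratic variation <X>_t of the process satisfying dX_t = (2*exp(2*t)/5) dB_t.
<X>_t = exp(4*t)/25 - 1/25

For an Itô process dX_t = a(t) dt + b(t) dB_t, the quadratic variation is <X>_t = int_0^t b(s)^2 ds (the drift term does not contribute). Here b(s) = 2*exp(2*s)/5, so
  b(s)^2 = 4*exp(4*s)/25.
Integrating from 0 to t:
  <X>_t = int_0^t (4*exp(4*s)/25) ds = exp(4*t)/25 - 1/25.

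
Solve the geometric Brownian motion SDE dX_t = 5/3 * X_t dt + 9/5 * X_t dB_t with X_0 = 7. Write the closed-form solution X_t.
X_t = 7 * exp((7/150) * t + (9/5) * B_t)

For GBM dX = mu X dt + sigma X dB with X_0 = x_0, apply Itô to Y = log X: dY = (mu - sigma^2/2) dt + sigma dB, so Y_t = log(x_0) + (mu - sigma^2/2) t + sigma B_t and hence X_t = x_0 * exp((mu - sigma^2/2) t + sigma B_t).
With mu = 5/3, sigma = 9/5, x_0 = 7, this gives:
  X_t = 7 * exp((7/150) * t + (9/5) * B_t).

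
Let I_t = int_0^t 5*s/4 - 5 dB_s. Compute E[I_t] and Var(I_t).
E[I_t] = 0; Var(I_t) = 25*t*(t^2 - 12*t + 48)/48

The Itô integral of a deterministic integrand f(s) has mean 0 because each increment f(s) * (B_{s+ds} - B_s) has mean 0. By the Itô isometry:
  Var( int_0^t f(s) dB_s ) = E[ (int_0^t f(s) dB_s)^2 ] = int_0^t f(s)^2 ds.
Here f(s) = 5*s/4 - 5, so f(s)^2 = 25*(s - 4)^2/16. Integrate:
  int_0^t (25*(s - 4)^2/16) ds = 25*t*(t^2 - 12*t + 48)/48.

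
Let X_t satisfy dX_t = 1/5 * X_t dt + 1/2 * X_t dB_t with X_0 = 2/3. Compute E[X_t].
E[X_t] = 2*exp(t/5)/3

For GBM dX = mu X dt + sigma X dB with X_0 = x_0, apply Itô to Y = log X: dY = (mu - sigma^2/2) dt + sigma dB, so Y_t = log(x_0) + (mu - sigma^2/2) t + sigma B_t and hence X_t = x_0 * exp((mu - sigma^2/2) t + sigma B_t).
With mu = 1/5, sigma = 1/2, x_0 = 2/3, this gives:
  X_t = 2/3 * exp((3/40) * t + (1/2) * B_t).
Since sigma*B_t ~ Normal(0, sigma^2 t), E[exp(sigma*B_t)] = exp(sigma^2 t / 2); so E[X_t] = x_0 * exp((mu - sigma^2/2) t) * exp(sigma^2 t / 2) = x_0 * exp(mu t) = 2*exp(t/5)/3.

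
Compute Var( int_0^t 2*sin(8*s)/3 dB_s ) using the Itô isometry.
Var = 2*t/9 - sin(8*t)*cos(8*t)/36

The Itô integral of a deterministic integrand f(s) has mean 0 because each increment f(s) * (B_{s+ds} - B_s) has mean 0. By the Itô isometry:
  Var( int_0^t f(s) dB_s ) = E[ (int_0^t f(s) dB_s)^2 ] = int_0^t f(s)^2 ds.
Here f(s) = 2*sin(8*s)/3, so f(s)^2 = 4*sin(8*s)^2/9. Integrate:
  int_0^t (4*sin(8*s)^2/9) ds = 2*t/9 - sin(8*t)*cos(8*t)/36.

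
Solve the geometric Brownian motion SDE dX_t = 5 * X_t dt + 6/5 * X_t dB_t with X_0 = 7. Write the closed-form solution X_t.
X_t = 7 * exp((107/25) * t + (6/5) * B_t)

For GBM dX = mu X dt + sigma X dB with X_0 = x_0, apply Itô to Y = log X: dY = (mu - sigma^2/2) dt + sigma dB, so Y_t = log(x_0) + (mu - sigma^2/2) t + sigma B_t and hence X_t = x_0 * exp((mu - sigma^2/2) t + sigma B_t).
With mu = 5, sigma = 6/5, x_0 = 7, this gives:
  X_t = 7 * exp((107/25) * t + (6/5) * B_t).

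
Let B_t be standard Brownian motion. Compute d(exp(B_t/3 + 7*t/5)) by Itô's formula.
d(exp(B_t/3 + 7*t/5)) = (131*exp(B_t/3 + 7*t/5)/90) dt + (exp(B_t/3 + 7*t/5)/3) dB_t

Itô's formula for f(t, x): d f(t, B_t) = (f_t + (1/2) f_xx) dt + f_x dB_t. Compute partials of f(t, x) = exp(7*t/5 + x/3):
  f_t(t,x)  = 7*exp(7*t/5 + x/3)/5
  f_x(t,x)  = exp(7*t/5 + x/3)/3
  f_xx(t,x) = exp(7*t/5 + x/3)/9
Assemble drift = f_t + (1/2) f_xx = 131*exp(7*t/5 + x/3)/90 and diffusion = f_x = exp(7*t/5 + x/3)/3. Substituting x = B_t:
  d(exp(B_t/3 + 7*t/5)) = (131*exp(B_t/3 + 7*t/5)/90) dt + (exp(B_t/3 + 7*t/5)/3) dB_t.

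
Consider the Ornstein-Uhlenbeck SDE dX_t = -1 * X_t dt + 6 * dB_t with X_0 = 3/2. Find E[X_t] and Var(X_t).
E[X_t] = 3*exp(-t)/2; Var(X_t) = 18 - 18*exp(-2*t)

The OU SDE dX = -theta X dt + sigma dB admits the integrating factor exp(theta t): d(exp(theta t) X_t) = sigma exp(theta t) dB_t. Integrating from 0 to t:
  X_t = x_0 * exp(-theta t) + sigma * int_0^t exp(-theta (t-s)) dB_s.
The Itô integral has mean 0 and (by the Itô isometry) variance sigma^2 * int_0^t exp(-2 theta (t - s)) ds = sigma^2 * (1 - exp(-2 theta t)) / (2 theta).
With theta = 1, sigma = 6, x_0 = 3/2:
  E[X_t] = 3/2 * exp(-1 t) = 3*exp(-t)/2
  Var(X_t) = (6)^2 * (1 - exp(-2*1 t)) / (2 * 1) = 18 - 18*exp(-2*t).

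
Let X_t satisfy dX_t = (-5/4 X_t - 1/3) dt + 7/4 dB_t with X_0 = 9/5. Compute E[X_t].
E[X_t] = -4/15 + 31*exp(-5*t/4)/15

Taking expectations and using E[dB_t] = 0, the mean m(t) = E[X_t] satisfies the ODE m'(t) = a m(t) + b with m(0) = x_0. With a = -5/4, b = -1/3, x_0 = 9/5, the solution is
  m(t) = x_0 * exp(a t) + (b/a) * (exp(a t) - 1)
       = (9/5) * exp((-5/4) t) + ((-1/3)/(-5/4)) * (exp((-5/4) t) - 1)
       = -4/15 + 31*exp(-5*t/4)/15.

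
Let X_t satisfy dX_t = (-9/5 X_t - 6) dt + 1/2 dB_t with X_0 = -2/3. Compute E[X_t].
E[X_t] = -10/3 + 8*exp(-9*t/5)/3

Taking expectations and using E[dB_t] = 0, the mean m(t) = E[X_t] satisfies the ODE m'(t) = a m(t) + b with m(0) = x_0. With a = -9/5, b = -6, x_0 = -2/3, the solution is
  m(t) = x_0 * exp(a t) + (b/a) * (exp(a t) - 1)
       = (-2/3) * exp((-9/5) t) + ((-6)/(-9/5)) * (exp((-9/5) t) - 1)
       = -10/3 + 8*exp(-9*t/5)/3.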